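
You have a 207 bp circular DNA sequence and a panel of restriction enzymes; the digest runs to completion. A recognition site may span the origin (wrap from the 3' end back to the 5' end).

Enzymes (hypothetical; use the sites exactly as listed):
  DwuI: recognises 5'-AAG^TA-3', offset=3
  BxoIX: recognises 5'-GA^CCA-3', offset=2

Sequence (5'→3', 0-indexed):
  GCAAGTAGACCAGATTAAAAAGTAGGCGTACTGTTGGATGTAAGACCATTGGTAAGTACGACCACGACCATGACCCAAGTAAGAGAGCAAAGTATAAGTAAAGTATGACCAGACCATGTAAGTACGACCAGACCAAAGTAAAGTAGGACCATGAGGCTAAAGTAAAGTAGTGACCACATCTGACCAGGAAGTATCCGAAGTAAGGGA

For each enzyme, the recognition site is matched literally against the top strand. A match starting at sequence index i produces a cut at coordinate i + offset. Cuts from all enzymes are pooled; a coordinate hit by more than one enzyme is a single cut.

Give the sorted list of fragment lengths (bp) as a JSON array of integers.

[4,5,5,5,5,5,5,5,5,5,6,6,6,6,8,9,9,10,11,12,12,13,13,14,23]

Per-enzyme occurrences:
  DwuI AAGTA/3: at [2, 19, 53, 76, 89, 95, 100, 119, 135, 140, 159, 164, 188, 197] ⇒ [5, 22, 56, 79, 92, 98, 103, 122, 138, 143, 162, 167, 191, 200]
  BxoIX GACCA/2: at [7, 43, 59, 65, 106, 111, 125, 130, 146, 171, 181] ⇒ [9, 45, 61, 67, 108, 113, 127, 132, 148, 173, 183]

All cut coordinates (distinct, sorted): [5, 9, 22, 45, 56, 61, 67, 79, 92, 98, 103, 108, 113, 122, 127, 132, 138, 143, 148, 162, 167, 173, 183, 191, 200]

Fragment lengths:
  5→9: 4 bp
  9→22: 13 bp
  22→45: 23 bp
  45→56: 11 bp
  56→61: 5 bp
  61→67: 6 bp
  67→79: 12 bp
  79→92: 13 bp
  92→98: 6 bp
  98→103: 5 bp
  103→108: 5 bp
  108→113: 5 bp
  113→122: 9 bp
  122→127: 5 bp
  127→132: 5 bp
  132→138: 6 bp
  138→143: 5 bp
  143→148: 5 bp
  148→162: 14 bp
  162→167: 5 bp
  167→173: 6 bp
  173→183: 10 bp
  183→191: 8 bp
  191→200: 9 bp
  200→5 (wrap): 207-200+5 = 12 bp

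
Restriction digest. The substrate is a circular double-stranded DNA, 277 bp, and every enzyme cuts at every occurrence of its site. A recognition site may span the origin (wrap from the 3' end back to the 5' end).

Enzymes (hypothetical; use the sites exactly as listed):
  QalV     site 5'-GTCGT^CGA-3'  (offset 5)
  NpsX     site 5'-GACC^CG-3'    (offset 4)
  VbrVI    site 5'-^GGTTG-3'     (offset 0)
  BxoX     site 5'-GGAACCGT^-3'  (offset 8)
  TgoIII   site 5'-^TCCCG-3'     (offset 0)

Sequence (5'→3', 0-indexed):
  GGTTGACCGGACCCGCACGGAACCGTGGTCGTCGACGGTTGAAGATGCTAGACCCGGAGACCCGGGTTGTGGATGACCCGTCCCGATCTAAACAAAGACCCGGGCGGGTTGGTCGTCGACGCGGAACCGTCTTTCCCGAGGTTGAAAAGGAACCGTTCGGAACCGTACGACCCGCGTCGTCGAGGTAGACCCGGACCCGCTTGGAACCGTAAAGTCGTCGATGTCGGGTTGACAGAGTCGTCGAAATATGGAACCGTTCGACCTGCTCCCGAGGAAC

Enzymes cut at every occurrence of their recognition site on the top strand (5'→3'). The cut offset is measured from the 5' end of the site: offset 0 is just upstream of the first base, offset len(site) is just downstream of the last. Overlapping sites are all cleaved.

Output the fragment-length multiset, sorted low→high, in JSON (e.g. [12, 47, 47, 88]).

[2,2,3,4,6,6,6,6,6,8,8,8,8,9,10,10,11,11,13,13,13,14,14,15,16,17,18,20]

Scan for sites:
  QalV GTCGTCGA/5: at [27, 111, 175, 213, 236] ⇒ [32, 116, 180, 218, 241]
  NpsX GACCCG/4: at [9, 50, 58, 74, 96, 168, 187, 193] ⇒ [13, 54, 62, 78, 100, 172, 191, 197]
  VbrVI GGTTG/0: at [0, 36, 64, 106, 139, 226] ⇒ [0, 36, 64, 106, 139, 226]
  BxoX GGAACCGT/8: at [18, 122, 148, 158, 202, 249] ⇒ [26, 130, 156, 166, 210, 257]
  TgoIII TCCCG/0: at [80, 133, 266] ⇒ [80, 133, 266]

All cut coordinates (distinct, sorted): [0, 13, 26, 32, 36, 54, 62, 64, 78, 80, 100, 106, 116, 130, 133, 139, 156, 166, 172, 180, 191, 197, 210, 218, 226, 241, 257, 266]

Fragment lengths:
  0→13: 13 bp
  13→26: 13 bp
  26→32: 6 bp
  32→36: 4 bp
  36→54: 18 bp
  54→62: 8 bp
  62→64: 2 bp
  64→78: 14 bp
  78→80: 2 bp
  80→100: 20 bp
  100→106: 6 bp
  106→116: 10 bp
  116→130: 14 bp
  130→133: 3 bp
  133→139: 6 bp
  139→156: 17 bp
  156→166: 10 bp
  166→172: 6 bp
  172→180: 8 bp
  180→191: 11 bp
  191→197: 6 bp
  197→210: 13 bp
  210→218: 8 bp
  218→226: 8 bp
  226→241: 15 bp
  241→257: 16 bp
  257→266: 9 bp
  266→0 (wrap): 277-266+0 = 11 bp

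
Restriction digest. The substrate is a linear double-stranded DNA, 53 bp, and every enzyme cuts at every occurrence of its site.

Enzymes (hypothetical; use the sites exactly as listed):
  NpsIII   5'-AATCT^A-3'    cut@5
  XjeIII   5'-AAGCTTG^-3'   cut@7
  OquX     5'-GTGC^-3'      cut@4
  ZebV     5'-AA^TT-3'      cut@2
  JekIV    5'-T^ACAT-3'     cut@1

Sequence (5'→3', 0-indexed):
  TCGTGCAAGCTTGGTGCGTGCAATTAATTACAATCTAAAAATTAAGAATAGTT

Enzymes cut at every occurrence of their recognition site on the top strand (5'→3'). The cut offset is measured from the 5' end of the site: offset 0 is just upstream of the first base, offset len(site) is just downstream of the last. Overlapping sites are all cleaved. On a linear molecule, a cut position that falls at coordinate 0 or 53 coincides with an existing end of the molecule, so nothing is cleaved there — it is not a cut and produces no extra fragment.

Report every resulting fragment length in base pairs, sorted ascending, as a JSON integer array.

[2,4,4,4,5,6,7,9,12]

Scan for sites:
  NpsIII AATCTA/5: at [31] ⇒ [36]
  XjeIII AAGCTTG/7: at [6] ⇒ [13]
  OquX GTGC/4: at [2, 13, 17] ⇒ [6, 17, 21]
  ZebV AATT/2: at [21, 25, 39] ⇒ [23, 27, 41]
  JekIV (TACAT, off=1): no sites

All cut coordinates (distinct, sorted): [6, 13, 17, 21, 23, 27, 36, 41]

Fragment lengths:
  [0,6): 6 bp
  [6,13): 7 bp
  [13,17): 4 bp
  [17,21): 4 bp
  [21,23): 2 bp
  [23,27): 4 bp
  [27,36): 9 bp
  [36,41): 5 bp
  [41,53): 12 bp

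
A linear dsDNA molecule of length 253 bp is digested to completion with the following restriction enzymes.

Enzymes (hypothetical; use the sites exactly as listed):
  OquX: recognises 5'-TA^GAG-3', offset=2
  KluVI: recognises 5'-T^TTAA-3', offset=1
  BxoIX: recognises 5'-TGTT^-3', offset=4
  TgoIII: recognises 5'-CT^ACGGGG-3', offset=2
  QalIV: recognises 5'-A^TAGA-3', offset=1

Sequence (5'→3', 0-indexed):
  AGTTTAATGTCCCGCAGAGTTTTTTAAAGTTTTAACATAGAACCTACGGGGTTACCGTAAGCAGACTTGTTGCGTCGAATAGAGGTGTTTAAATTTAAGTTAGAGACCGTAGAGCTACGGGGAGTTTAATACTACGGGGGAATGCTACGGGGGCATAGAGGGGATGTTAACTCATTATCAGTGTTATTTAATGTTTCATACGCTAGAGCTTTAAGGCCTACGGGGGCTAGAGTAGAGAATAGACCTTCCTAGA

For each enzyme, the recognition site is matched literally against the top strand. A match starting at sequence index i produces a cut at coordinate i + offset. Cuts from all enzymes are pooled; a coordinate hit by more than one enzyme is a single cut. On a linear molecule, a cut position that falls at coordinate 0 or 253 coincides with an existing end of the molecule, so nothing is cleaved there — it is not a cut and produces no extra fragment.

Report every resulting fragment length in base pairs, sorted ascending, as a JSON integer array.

[1,2,2,2,3,5,5,5,5,5,6,7,8,8,8,8,8,8,9,9,9,9,10,10,11,13,14,17,20,26]

Site scan:
  OquX (TAGAG, off=2): starts [79, 100, 109, 155, 203, 227, 232] → cuts [81, 102, 111, 157, 205, 229, 234]
  KluVI (TTTAA, off=1): starts [2, 22, 30, 87, 93, 124, 186, 209] → cuts [3, 23, 31, 88, 94, 125, 187, 210]
  BxoIX (TGTT, off=4): starts [67, 85, 164, 181, 191] → cuts [71, 89, 168, 185, 195]
  TgoIII (CTACGGGG, off=2): starts [43, 114, 131, 144, 217] → cuts [45, 116, 133, 146, 219]
  QalIV (ATAGA, off=1): starts [36, 78, 154, 238] → cuts [37, 79, 155, 239]

All cut coordinates (distinct, sorted): [3, 23, 31, 37, 45, 71, 79, 81, 88, 89, 94, 102, 111, 116, 125, 133, 146, 155, 157, 168, 185, 187, 195, 205, 210, 219, 229, 234, 239]

Fragments:
  [0,3): 3 bp
  [3,23): 20 bp
  [23,31): 8 bp
  [31,37): 6 bp
  [37,45): 8 bp
  [45,71): 26 bp
  [71,79): 8 bp
  [79,81): 2 bp
  [81,88): 7 bp
  [88,89): 1 bp
  [89,94): 5 bp
  [94,102): 8 bp
  [102,111): 9 bp
  [111,116): 5 bp
  [116,125): 9 bp
  [125,133): 8 bp
  [133,146): 13 bp
  [146,155): 9 bp
  [155,157): 2 bp
  [157,168): 11 bp
  [168,185): 17 bp
  [185,187): 2 bp
  [187,195): 8 bp
  [195,205): 10 bp
  [205,210): 5 bp
  [210,219): 9 bp
  [219,229): 10 bp
  [229,234): 5 bp
  [234,239): 5 bp
  [239,253): 14 bp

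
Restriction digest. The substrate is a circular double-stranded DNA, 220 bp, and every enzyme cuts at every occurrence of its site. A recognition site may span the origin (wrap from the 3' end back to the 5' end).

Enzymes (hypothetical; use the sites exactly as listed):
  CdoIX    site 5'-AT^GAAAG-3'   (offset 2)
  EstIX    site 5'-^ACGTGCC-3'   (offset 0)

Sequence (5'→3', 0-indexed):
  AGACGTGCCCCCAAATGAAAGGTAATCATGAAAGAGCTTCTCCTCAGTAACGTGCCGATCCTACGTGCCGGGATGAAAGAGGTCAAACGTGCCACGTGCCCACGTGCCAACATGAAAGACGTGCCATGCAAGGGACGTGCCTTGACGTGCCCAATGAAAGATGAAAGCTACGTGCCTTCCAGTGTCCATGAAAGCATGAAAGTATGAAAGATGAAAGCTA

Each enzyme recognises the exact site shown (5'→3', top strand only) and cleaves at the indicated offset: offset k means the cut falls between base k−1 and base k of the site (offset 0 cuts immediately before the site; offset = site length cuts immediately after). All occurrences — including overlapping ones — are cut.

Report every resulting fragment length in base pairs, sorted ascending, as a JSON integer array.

[5,7,7,7,7,8,8,8,10,10,11,12,12,12,13,13,14,16,20,20]

Site scan:
  CdoIX (ATGAAAG, off=2): starts [14, 27, 72, 111, 153, 160, 187, 195, 203, 210] → cuts [16, 29, 74, 113, 155, 162, 189, 197, 205, 212]
  EstIX (ACGTGCC, off=0): starts [2, 49, 62, 86, 93, 101, 118, 134, 144, 169] → cuts [2, 49, 62, 86, 93, 101, 118, 134, 144, 169]

Pooled cuts: [2, 16, 29, 49, 62, 74, 86, 93, 101, 113, 118, 134, 144, 155, 162, 169, 189, 197, 205, 212]

Fragment lengths:
  2→16: 14 bp
  16→29: 13 bp
  29→49: 20 bp
  49→62: 13 bp
  62→74: 12 bp
  74→86: 12 bp
  86→93: 7 bp
  93→101: 8 bp
  101→113: 12 bp
  113→118: 5 bp
  118→134: 16 bp
  134→144: 10 bp
  144→155: 11 bp
  155→162: 7 bp
  162→169: 7 bp
  169→189: 20 bp
  189→197: 8 bp
  197→205: 8 bp
  205→212: 7 bp
  212→2 (wrap): 220-212+2 = 10 bp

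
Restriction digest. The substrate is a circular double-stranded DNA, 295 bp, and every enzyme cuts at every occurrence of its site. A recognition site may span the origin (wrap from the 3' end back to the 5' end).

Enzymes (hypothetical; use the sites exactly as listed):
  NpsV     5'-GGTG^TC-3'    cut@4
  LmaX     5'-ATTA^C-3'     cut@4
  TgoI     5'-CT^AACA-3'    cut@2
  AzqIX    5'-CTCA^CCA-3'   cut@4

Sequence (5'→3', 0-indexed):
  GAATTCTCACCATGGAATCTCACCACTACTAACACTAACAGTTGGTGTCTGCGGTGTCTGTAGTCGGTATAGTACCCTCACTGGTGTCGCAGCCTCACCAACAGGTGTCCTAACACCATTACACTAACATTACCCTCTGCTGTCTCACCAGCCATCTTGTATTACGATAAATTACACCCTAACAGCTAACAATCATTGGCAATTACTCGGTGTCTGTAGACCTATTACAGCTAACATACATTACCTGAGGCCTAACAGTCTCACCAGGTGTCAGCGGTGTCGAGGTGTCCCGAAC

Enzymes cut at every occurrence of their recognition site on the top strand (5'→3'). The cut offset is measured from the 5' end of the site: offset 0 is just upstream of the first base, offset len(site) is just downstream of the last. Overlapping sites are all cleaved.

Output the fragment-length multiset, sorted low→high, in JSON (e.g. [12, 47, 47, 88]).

Scan for sites:
  NpsV (GGTGTC, off=4): starts [43, 52, 82, 103, 208, 266, 275, 283] → cuts [47, 56, 86, 107, 212, 270, 279, 287]
  LmaX (ATTAC, off=4): starts [117, 128, 160, 170, 201, 223, 239] → cuts [121, 132, 164, 174, 205, 227, 243]
  TgoI (CTAACA, off=2): starts [28, 34, 109, 123, 178, 185, 230, 251] → cuts [30, 36, 111, 125, 180, 187, 232, 253]
  AzqIX (CTCACCA, off=4): starts [5, 18, 93, 143, 259] → cuts [9, 22, 97, 147, 263]

All cut coordinates (distinct, sorted): [9, 22, 30, 36, 47, 56, 86, 97, 107, 111, 121, 125, 132, 147, 164, 174, 180, 187, 205, 212, 227, 232, 243, 253, 263, 270, 279, 287]

Fragment lengths:
  9→22: 13 bp
  22→30: 8 bp
  30→36: 6 bp
  36→47: 11 bp
  47→56: 9 bp
  56→86: 30 bp
  86→97: 11 bp
  97→107: 10 bp
  107→111: 4 bp
  111→121: 10 bp
  121→125: 4 bp
  125→132: 7 bp
  132→147: 15 bp
  147→164: 17 bp
  164→174: 10 bp
  174→180: 6 bp
  180→187: 7 bp
  187→205: 18 bp
  205→212: 7 bp
  212→227: 15 bp
  227→232: 5 bp
  232→243: 11 bp
  243→253: 10 bp
  253→263: 10 bp
  263→270: 7 bp
  270→279: 9 bp
  279→287: 8 bp
  287→9 (wrap): 295-287+9 = 17 bp

[4,4,5,6,6,7,7,7,7,8,8,9,9,10,10,10,10,10,11,11,11,13,15,15,17,17,18,30]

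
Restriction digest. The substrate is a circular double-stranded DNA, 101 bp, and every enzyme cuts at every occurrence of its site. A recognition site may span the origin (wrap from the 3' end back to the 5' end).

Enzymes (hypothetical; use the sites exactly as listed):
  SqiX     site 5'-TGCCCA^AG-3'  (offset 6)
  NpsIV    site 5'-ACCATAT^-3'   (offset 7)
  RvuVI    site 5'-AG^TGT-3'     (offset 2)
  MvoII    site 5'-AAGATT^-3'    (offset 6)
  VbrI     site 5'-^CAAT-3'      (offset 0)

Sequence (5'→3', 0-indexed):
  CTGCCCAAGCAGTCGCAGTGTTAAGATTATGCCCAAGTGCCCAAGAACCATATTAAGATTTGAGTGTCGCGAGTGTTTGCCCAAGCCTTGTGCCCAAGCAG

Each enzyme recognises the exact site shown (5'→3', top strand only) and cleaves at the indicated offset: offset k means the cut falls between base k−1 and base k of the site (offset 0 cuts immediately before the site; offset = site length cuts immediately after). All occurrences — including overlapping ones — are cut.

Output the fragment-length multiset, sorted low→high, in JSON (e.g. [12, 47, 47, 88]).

Per-enzyme occurrences:
  SqiX (TGCCCAAG, off=6): starts [1, 29, 37, 77, 90] → cuts [7, 35, 43, 83, 96]
  NpsIV (ACCATAT, off=7): starts [46] → cuts [53]
  RvuVI (AGTGT, off=2): starts [16, 62, 71] → cuts [18, 64, 73]
  MvoII (AAGATT, off=6): starts [22, 54] → cuts [28, 60]
  VbrI (CAAT, off=0): no sites

All cut coordinates (distinct, sorted): [7, 18, 28, 35, 43, 53, 60, 64, 73, 83, 96]

Fragment lengths:
  7→18: 11 bp
  18→28: 10 bp
  28→35: 7 bp
  35→43: 8 bp
  43→53: 10 bp
  53→60: 7 bp
  60→64: 4 bp
  64→73: 9 bp
  73→83: 10 bp
  83→96: 13 bp
  96→7 (wrap): 101-96+7 = 12 bp

[4,7,7,8,9,10,10,10,11,12,13]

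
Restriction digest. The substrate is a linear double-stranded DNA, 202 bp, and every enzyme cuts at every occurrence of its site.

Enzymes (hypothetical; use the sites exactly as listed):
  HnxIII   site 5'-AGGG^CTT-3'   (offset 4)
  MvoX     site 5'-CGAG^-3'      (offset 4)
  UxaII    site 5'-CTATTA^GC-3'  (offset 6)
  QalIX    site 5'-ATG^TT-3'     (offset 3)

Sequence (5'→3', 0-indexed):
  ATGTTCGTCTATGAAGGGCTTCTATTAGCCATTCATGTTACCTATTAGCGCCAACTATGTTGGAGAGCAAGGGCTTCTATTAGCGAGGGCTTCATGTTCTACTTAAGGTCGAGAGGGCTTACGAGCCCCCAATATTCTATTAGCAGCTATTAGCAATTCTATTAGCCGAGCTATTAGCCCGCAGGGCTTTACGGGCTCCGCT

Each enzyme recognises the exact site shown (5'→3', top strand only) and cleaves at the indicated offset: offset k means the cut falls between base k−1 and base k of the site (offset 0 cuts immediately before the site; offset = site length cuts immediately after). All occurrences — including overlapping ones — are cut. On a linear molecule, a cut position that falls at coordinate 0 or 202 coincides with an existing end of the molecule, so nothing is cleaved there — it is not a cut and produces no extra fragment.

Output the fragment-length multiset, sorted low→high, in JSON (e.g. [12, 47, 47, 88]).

Scan for sites:
  HnxIII (AGGGCTT, off=4): starts [14, 69, 85, 113, 182] → cuts [18, 73, 89, 117, 186]
  MvoX (CGAG, off=4): starts [83, 109, 121, 166] → cuts [87, 113, 125, 170]
  UxaII (CTATTAGC, off=6): starts [21, 41, 76, 136, 146, 158, 170] → cuts [27, 47, 82, 142, 152, 164, 176]
  QalIX (ATGTT, off=3): starts [0, 34, 56, 93] → cuts [3, 37, 59, 96]

Pooled cuts: [3, 18, 27, 37, 47, 59, 73, 82, 87, 89, 96, 113, 117, 125, 142, 152, 164, 170, 176, 186]

Fragment lengths:
  [0,3): 3 bp
  [3,18): 15 bp
  [18,27): 9 bp
  [27,37): 10 bp
  [37,47): 10 bp
  [47,59): 12 bp
  [59,73): 14 bp
  [73,82): 9 bp
  [82,87): 5 bp
  [87,89): 2 bp
  [89,96): 7 bp
  [96,113): 17 bp
  [113,117): 4 bp
  [117,125): 8 bp
  [125,142): 17 bp
  [142,152): 10 bp
  [152,164): 12 bp
  [164,170): 6 bp
  [170,176): 6 bp
  [176,186): 10 bp
  [186,202): 16 bp

[2,3,4,5,6,6,7,8,9,9,10,10,10,10,12,12,14,15,16,17,17]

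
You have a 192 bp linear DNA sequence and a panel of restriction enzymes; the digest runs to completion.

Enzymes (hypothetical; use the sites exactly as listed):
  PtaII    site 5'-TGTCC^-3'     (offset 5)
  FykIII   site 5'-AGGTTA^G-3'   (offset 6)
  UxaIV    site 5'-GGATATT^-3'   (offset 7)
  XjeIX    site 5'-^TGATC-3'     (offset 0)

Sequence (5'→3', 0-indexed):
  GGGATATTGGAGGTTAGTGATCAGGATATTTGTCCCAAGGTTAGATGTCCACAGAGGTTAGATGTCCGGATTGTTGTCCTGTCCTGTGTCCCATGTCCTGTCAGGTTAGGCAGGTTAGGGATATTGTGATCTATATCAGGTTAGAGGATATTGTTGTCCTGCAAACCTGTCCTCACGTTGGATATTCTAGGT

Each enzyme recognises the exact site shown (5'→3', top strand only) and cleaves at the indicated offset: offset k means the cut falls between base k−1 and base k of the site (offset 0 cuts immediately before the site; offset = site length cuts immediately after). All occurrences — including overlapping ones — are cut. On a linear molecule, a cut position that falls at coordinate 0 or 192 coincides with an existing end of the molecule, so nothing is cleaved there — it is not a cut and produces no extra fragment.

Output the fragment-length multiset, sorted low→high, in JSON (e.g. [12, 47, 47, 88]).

[1,1,5,5,6,7,7,7,7,7,8,8,8,8,9,9,10,10,12,13,13,14,17]

Per-enzyme occurrences:
  PtaII (TGTCC, off=5): starts [30, 45, 62, 74, 79, 86, 93, 154, 167] → cuts [35, 50, 67, 79, 84, 91, 98, 159, 172]
  FykIII (AGGTTAG, off=6): starts [10, 37, 54, 102, 111, 137] → cuts [16, 43, 60, 108, 117, 143]
  UxaIV (GGATATT, off=7): starts [1, 23, 118, 145, 179] → cuts [8, 30, 125, 152, 186]
  XjeIX (TGATC, off=0): starts [17, 126] → cuts [17, 126]

Pooled cuts: [8, 16, 17, 30, 35, 43, 50, 60, 67, 79, 84, 91, 98, 108, 117, 125, 126, 143, 152, 159, 172, 186]

Fragments:
  [0,8): 8 bp
  [8,16): 8 bp
  [16,17): 1 bp
  [17,30): 13 bp
  [30,35): 5 bp
  [35,43): 8 bp
  [43,50): 7 bp
  [50,60): 10 bp
  [60,67): 7 bp
  [67,79): 12 bp
  [79,84): 5 bp
  [84,91): 7 bp
  [91,98): 7 bp
  [98,108): 10 bp
  [108,117): 9 bp
  [117,125): 8 bp
  [125,126): 1 bp
  [126,143): 17 bp
  [143,152): 9 bp
  [152,159): 7 bp
  [159,172): 13 bp
  [172,186): 14 bp
  [186,192): 6 bp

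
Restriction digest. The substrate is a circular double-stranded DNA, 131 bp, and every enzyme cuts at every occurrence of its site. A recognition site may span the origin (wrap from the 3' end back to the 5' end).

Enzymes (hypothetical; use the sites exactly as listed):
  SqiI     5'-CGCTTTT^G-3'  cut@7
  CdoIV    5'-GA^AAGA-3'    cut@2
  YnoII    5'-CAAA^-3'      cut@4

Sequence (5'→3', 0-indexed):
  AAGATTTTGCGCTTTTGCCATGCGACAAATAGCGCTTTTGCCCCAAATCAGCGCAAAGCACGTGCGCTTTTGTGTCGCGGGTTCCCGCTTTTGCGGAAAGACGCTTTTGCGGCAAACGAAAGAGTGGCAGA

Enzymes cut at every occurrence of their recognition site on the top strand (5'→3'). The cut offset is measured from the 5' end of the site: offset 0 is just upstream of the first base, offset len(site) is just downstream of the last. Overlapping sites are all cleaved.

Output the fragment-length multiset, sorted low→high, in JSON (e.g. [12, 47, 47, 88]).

[3,5,8,8,10,10,11,12,13,14,16,21]

Per-enzyme occurrences:
  SqiI CGCTTTTG/7: at [9, 32, 64, 85, 101] ⇒ [16, 39, 71, 92, 108]
  CdoIV GAAAGA/2: at [95, 117, 129] ⇒ [0, 97, 119]
  YnoII CAAA/4: at [25, 43, 53, 112] ⇒ [29, 47, 57, 116]

All cut coordinates (distinct, sorted): [0, 16, 29, 39, 47, 57, 71, 92, 97, 108, 116, 119]

Fragment lengths:
  0→16: 16 bp
  16→29: 13 bp
  29→39: 10 bp
  39→47: 8 bp
  47→57: 10 bp
  57→71: 14 bp
  71→92: 21 bp
  92→97: 5 bp
  97→108: 11 bp
  108→116: 8 bp
  116→119: 3 bp
  119→0 (wrap): 131-119+0 = 12 bp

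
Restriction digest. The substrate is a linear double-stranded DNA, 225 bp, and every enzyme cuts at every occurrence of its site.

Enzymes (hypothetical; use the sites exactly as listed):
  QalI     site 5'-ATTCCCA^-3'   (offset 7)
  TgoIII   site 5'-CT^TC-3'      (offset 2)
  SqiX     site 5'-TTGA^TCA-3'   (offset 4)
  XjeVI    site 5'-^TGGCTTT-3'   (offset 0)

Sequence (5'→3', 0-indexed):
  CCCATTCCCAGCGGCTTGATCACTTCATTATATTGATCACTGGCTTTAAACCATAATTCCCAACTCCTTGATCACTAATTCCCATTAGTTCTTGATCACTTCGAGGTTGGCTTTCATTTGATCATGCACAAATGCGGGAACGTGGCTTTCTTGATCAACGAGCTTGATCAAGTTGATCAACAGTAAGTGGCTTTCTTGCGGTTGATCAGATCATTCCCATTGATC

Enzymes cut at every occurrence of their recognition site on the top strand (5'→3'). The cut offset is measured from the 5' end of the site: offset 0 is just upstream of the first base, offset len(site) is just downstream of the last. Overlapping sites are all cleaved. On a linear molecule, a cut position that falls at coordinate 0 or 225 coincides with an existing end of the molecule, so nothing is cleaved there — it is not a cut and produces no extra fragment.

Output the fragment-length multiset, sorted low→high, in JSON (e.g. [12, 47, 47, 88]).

Site scan:
  QalI (ATTCCCA, off=7): starts [3, 55, 77, 212] → cuts [10, 62, 84, 219]
  TgoIII (CTTC, off=2): starts [22, 98] → cuts [24, 100]
  SqiX (TTGATCA, off=4): starts [15, 32, 67, 91, 117, 150, 163, 172, 201] → cuts [19, 36, 71, 95, 121, 154, 167, 176, 205]
  XjeVI (TGGCTTT, off=0): starts [40, 107, 142, 187] → cuts [40, 107, 142, 187]

Pooled cuts: [10, 19, 24, 36, 40, 62, 71, 84, 95, 100, 107, 121, 142, 154, 167, 176, 187, 205, 219]

Fragment lengths:
  [0,10): 10 bp
  [10,19): 9 bp
  [19,24): 5 bp
  [24,36): 12 bp
  [36,40): 4 bp
  [40,62): 22 bp
  [62,71): 9 bp
  [71,84): 13 bp
  [84,95): 11 bp
  [95,100): 5 bp
  [100,107): 7 bp
  [107,121): 14 bp
  [121,142): 21 bp
  [142,154): 12 bp
  [154,167): 13 bp
  [167,176): 9 bp
  [176,187): 11 bp
  [187,205): 18 bp
  [205,219): 14 bp
  [219,225): 6 bp

[4,5,5,6,7,9,9,9,10,11,11,12,12,13,13,14,14,18,21,22]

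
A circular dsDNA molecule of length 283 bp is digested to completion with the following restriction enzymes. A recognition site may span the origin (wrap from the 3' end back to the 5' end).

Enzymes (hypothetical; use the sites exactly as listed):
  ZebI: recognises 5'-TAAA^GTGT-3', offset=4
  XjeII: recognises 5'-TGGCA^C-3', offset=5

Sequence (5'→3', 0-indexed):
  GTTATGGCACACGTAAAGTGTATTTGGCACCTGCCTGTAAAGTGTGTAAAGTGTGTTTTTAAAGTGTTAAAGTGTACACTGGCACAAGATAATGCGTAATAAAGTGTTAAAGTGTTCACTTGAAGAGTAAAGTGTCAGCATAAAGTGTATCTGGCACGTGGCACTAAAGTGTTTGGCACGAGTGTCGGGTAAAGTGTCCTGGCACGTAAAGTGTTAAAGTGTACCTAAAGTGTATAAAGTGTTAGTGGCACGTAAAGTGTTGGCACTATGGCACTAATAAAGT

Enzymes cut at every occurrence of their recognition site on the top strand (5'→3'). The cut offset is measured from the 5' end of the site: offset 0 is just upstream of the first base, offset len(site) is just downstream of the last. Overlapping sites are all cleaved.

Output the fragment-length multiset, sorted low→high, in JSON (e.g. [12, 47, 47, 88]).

[5,6,6,7,8,8,8,8,8,8,9,9,9,10,11,11,11,12,12,12,12,13,13,13,15,19,20]

Site scan:
  ZebI (TAAAGTGT, off=4): starts [13, 37, 46, 59, 67, 99, 107, 127, 140, 164, 189, 206, 214, 225, 234, 252, 277] → cuts [17, 41, 50, 63, 71, 103, 111, 131, 144, 168, 193, 210, 218, 229, 238, 256, 281]
  XjeII (TGGCAC, off=5): starts [4, 24, 79, 151, 158, 173, 199, 245, 260, 268] → cuts [9, 29, 84, 156, 163, 178, 204, 250, 265, 273]

Pooled cuts: [9, 17, 29, 41, 50, 63, 71, 84, 103, 111, 131, 144, 156, 163, 168, 178, 193, 204, 210, 218, 229, 238, 250, 256, 265, 273, 281]

Fragments:
  9→17: 8 bp
  17→29: 12 bp
  29→41: 12 bp
  41→50: 9 bp
  50→63: 13 bp
  63→71: 8 bp
  71→84: 13 bp
  84→103: 19 bp
  103→111: 8 bp
  111→131: 20 bp
  131→144: 13 bp
  144→156: 12 bp
  156→163: 7 bp
  163→168: 5 bp
  168→178: 10 bp
  178→193: 15 bp
  193→204: 11 bp
  204→210: 6 bp
  210→218: 8 bp
  218→229: 11 bp
  229→238: 9 bp
  238→250: 12 bp
  250→256: 6 bp
  256→265: 9 bp
  265→273: 8 bp
  273→281: 8 bp
  281→9 (wrap): 283-281+9 = 11 bp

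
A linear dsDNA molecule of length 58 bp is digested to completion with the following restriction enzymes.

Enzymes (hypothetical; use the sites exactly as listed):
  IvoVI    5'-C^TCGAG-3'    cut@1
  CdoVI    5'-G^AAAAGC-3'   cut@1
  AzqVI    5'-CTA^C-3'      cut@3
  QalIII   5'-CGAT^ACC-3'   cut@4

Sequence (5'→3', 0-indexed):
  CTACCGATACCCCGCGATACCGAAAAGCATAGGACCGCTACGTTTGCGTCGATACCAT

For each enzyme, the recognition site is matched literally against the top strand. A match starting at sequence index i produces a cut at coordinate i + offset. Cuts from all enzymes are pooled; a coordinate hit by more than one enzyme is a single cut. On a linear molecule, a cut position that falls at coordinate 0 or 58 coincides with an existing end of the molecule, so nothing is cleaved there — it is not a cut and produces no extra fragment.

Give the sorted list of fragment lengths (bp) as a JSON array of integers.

Per-enzyme occurrences:
  IvoVI (CTCGAG, off=1): no sites
  CdoVI GAAAAGC/1: at [21] ⇒ [22]
  AzqVI CTAC/3: at [0, 37] ⇒ [3, 40]
  QalIII CGATACC/4: at [4, 14, 49] ⇒ [8, 18, 53]

Pooled cuts: [3, 8, 18, 22, 40, 53]

Fragments:
  [0,3): 3 bp
  [3,8): 5 bp
  [8,18): 10 bp
  [18,22): 4 bp
  [22,40): 18 bp
  [40,53): 13 bp
  [53,58): 5 bp

[3,4,5,5,10,13,18]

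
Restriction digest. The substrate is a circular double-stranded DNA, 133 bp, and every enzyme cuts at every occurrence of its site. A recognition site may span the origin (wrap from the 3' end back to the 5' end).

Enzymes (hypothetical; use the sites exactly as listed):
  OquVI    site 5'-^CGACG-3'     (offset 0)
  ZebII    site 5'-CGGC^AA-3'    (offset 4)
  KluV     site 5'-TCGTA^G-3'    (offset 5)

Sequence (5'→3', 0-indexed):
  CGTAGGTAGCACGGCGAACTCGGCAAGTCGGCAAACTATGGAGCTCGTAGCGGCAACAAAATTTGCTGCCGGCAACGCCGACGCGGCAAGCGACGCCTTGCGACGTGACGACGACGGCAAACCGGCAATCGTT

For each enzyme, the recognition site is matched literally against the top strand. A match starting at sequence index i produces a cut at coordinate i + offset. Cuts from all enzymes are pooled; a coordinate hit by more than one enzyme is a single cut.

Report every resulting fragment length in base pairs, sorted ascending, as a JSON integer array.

[3,3,5,5,7,8,8,8,9,10,11,17,19,20]

Per-enzyme occurrences:
  OquVI CGACG/0: at [78, 90, 100, 108, 111] ⇒ [78, 90, 100, 108, 111]
  ZebII CGGCAA/4: at [20, 28, 50, 69, 83, 114, 122] ⇒ [24, 32, 54, 73, 87, 118, 126]
  KluV TCGTAG/5: at [44, 132] ⇒ [4, 49]

All cut coordinates (distinct, sorted): [4, 24, 32, 49, 54, 73, 78, 87, 90, 100, 108, 111, 118, 126]

Fragments:
  4→24: 20 bp
  24→32: 8 bp
  32→49: 17 bp
  49→54: 5 bp
  54→73: 19 bp
  73→78: 5 bp
  78→87: 9 bp
  87→90: 3 bp
  90→100: 10 bp
  100→108: 8 bp
  108→111: 3 bp
  111→118: 7 bp
  118→126: 8 bp
  126→4 (wrap): 133-126+4 = 11 bp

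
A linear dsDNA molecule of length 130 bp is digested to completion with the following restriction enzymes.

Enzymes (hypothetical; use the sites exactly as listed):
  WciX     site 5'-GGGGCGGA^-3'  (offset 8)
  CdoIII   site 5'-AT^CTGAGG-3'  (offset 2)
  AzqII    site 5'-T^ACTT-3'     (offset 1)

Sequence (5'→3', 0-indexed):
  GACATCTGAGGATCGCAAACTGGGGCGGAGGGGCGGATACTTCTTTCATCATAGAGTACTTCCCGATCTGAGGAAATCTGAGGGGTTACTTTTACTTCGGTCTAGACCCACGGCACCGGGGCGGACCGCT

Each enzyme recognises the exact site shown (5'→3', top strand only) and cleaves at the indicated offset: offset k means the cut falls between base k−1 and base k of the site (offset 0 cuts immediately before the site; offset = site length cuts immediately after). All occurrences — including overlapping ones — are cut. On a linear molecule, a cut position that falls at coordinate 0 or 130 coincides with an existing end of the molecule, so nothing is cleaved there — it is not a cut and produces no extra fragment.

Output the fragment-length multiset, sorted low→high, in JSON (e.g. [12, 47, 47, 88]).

[1,5,5,6,8,10,10,10,19,24,32]

Site scan:
  WciX GGGGCGGA/8: at [21, 29, 117] ⇒ [29, 37, 125]
  CdoIII ATCTGAGG/2: at [3, 65, 75] ⇒ [5, 67, 77]
  AzqII TACTT/1: at [37, 56, 86, 92] ⇒ [38, 57, 87, 93]

Pooled cuts: [5, 29, 37, 38, 57, 67, 77, 87, 93, 125]

Fragment lengths:
  [0,5): 5 bp
  [5,29): 24 bp
  [29,37): 8 bp
  [37,38): 1 bp
  [38,57): 19 bp
  [57,67): 10 bp
  [67,77): 10 bp
  [77,87): 10 bp
  [87,93): 6 bp
  [93,125): 32 bp
  [125,130): 5 bp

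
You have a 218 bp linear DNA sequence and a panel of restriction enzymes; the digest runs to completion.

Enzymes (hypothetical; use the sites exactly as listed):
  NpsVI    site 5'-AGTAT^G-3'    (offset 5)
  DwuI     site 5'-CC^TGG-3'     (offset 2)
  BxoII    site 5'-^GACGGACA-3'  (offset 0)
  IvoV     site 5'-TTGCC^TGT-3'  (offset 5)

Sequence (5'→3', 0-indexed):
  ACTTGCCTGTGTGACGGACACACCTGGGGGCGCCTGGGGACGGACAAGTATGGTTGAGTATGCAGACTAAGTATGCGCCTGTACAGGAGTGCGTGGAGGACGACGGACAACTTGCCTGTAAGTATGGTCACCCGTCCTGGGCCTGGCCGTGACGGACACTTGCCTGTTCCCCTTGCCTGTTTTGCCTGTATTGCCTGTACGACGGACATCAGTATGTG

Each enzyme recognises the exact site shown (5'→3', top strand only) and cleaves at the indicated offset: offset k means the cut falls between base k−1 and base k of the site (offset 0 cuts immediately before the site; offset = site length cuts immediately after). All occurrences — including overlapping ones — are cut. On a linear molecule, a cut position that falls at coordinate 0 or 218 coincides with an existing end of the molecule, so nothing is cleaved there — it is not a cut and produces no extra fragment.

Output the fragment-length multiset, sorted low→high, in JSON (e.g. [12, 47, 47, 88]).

Per-enzyme occurrences:
  NpsVI AGTATG/5: at [46, 56, 69, 120, 210] ⇒ [51, 61, 74, 125, 215]
  DwuI CCTGG/2: at [22, 32, 135, 141] ⇒ [24, 34, 137, 143]
  BxoII GACGGACA/0: at [12, 38, 101, 150, 200] ⇒ [12, 38, 101, 150, 200]
  IvoV TTGCCTGT/5: at [2, 111, 159, 172, 181, 190] ⇒ [7, 116, 164, 177, 186, 195]

Pooled cuts: [7, 12, 24, 34, 38, 51, 61, 74, 101, 116, 125, 137, 143, 150, 164, 177, 186, 195, 200, 215]

Fragments:
  [0,7): 7 bp
  [7,12): 5 bp
  [12,24): 12 bp
  [24,34): 10 bp
  [34,38): 4 bp
  [38,51): 13 bp
  [51,61): 10 bp
  [61,74): 13 bp
  [74,101): 27 bp
  [101,116): 15 bp
  [116,125): 9 bp
  [125,137): 12 bp
  [137,143): 6 bp
  [143,150): 7 bp
  [150,164): 14 bp
  [164,177): 13 bp
  [177,186): 9 bp
  [186,195): 9 bp
  [195,200): 5 bp
  [200,215): 15 bp
  [215,218): 3 bp

[3,4,5,5,6,7,7,9,9,9,10,10,12,12,13,13,13,14,15,15,27]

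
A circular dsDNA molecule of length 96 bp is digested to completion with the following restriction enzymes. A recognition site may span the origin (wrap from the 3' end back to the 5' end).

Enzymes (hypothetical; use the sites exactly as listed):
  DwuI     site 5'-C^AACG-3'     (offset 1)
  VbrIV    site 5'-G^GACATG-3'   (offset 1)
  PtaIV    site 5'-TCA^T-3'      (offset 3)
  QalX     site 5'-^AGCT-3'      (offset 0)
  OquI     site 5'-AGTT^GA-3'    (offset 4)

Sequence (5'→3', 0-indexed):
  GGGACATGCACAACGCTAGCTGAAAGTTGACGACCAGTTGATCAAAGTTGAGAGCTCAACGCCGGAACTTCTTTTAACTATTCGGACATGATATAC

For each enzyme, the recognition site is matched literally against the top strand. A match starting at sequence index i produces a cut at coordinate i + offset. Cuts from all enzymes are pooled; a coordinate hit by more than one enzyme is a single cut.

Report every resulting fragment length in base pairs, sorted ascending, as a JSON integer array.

Per-enzyme occurrences:
  DwuI CAACG/1: at [10, 56] ⇒ [11, 57]
  VbrIV GGACATG/1: at [1, 83] ⇒ [2, 84]
  PtaIV (TCAT, off=3): no sites
  QalX AGCT/0: at [17, 52] ⇒ [17, 52]
  OquI AGTTGA/4: at [24, 35, 45] ⇒ [28, 39, 49]

Pooled cuts: [2, 11, 17, 28, 39, 49, 52, 57, 84]

Fragment lengths:
  2→11: 9 bp
  11→17: 6 bp
  17→28: 11 bp
  28→39: 11 bp
  39→49: 10 bp
  49→52: 3 bp
  52→57: 5 bp
  57→84: 27 bp
  84→2 (wrap): 96-84+2 = 14 bp

[3,5,6,9,10,11,11,14,27]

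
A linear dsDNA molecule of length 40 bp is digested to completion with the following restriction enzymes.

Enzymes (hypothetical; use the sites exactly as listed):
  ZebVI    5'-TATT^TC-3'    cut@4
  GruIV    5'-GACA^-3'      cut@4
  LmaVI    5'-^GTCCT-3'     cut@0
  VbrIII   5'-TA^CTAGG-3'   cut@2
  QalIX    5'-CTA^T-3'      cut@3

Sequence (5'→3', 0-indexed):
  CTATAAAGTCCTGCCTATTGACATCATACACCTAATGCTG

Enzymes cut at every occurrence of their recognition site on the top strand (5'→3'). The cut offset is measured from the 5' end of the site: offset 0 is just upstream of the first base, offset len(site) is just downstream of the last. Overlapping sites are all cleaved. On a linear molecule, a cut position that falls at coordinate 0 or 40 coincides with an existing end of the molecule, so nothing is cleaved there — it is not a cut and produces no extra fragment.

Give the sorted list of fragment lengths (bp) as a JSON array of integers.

Per-enzyme occurrences:
  ZebVI (TATTTC, off=4): no sites
  GruIV GACA/4: at [19] ⇒ [23]
  LmaVI GTCCT/0: at [7] ⇒ [7]
  VbrIII (TACTAGG, off=2): no sites
  QalIX CTAT/3: at [0, 14] ⇒ [3, 17]

All cut coordinates (distinct, sorted): [3, 7, 17, 23]

Fragments:
  [0,3): 3 bp
  [3,7): 4 bp
  [7,17): 10 bp
  [17,23): 6 bp
  [23,40): 17 bp

[3,4,6,10,17]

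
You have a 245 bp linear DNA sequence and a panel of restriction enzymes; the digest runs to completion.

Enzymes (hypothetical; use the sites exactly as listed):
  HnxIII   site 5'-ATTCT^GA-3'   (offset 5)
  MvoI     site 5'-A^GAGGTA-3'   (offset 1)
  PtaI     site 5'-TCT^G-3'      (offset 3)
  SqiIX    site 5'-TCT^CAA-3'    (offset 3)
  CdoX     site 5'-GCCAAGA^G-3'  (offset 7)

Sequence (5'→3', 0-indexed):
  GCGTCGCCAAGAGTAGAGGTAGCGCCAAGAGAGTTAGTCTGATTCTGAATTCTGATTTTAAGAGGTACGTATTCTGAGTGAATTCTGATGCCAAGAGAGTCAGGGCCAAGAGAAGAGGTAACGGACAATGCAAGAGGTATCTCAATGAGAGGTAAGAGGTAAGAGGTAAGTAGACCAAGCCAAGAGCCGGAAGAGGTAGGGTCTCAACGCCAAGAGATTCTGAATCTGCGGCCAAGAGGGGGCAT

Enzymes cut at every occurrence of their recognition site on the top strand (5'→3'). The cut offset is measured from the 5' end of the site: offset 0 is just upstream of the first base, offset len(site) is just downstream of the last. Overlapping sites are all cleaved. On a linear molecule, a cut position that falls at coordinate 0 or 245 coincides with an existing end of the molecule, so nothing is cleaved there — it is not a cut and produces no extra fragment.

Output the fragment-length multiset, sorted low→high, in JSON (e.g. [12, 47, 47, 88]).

Per-enzyme occurrences:
  HnxIII ATTCTGA/5: at [41, 48, 70, 81, 216] ⇒ [46, 53, 75, 86, 221]
  MvoI AGAGGTA/1: at [14, 60, 113, 132, 147, 154, 161, 191] ⇒ [15, 61, 114, 133, 148, 155, 162, 192]
  PtaI TCTG/3: at [37, 43, 50, 72, 83, 218, 224] ⇒ [40, 46, 53, 75, 86, 221, 227]
  SqiIX TCTCAA/3: at [139, 201] ⇒ [142, 204]
  CdoX GCCAAGAG/7: at [5, 23, 89, 104, 178, 208, 230] ⇒ [12, 30, 96, 111, 185, 215, 237]

All cut coordinates (distinct, sorted): [12, 15, 30, 40, 46, 53, 61, 75, 86, 96, 111, 114, 133, 142, 148, 155, 162, 185, 192, 204, 215, 221, 227, 237]

Fragments:
  [0,12): 12 bp
  [12,15): 3 bp
  [15,30): 15 bp
  [30,40): 10 bp
  [40,46): 6 bp
  [46,53): 7 bp
  [53,61): 8 bp
  [61,75): 14 bp
  [75,86): 11 bp
  [86,96): 10 bp
  [96,111): 15 bp
  [111,114): 3 bp
  [114,133): 19 bp
  [133,142): 9 bp
  [142,148): 6 bp
  [148,155): 7 bp
  [155,162): 7 bp
  [162,185): 23 bp
  [185,192): 7 bp
  [192,204): 12 bp
  [204,215): 11 bp
  [215,221): 6 bp
  [221,227): 6 bp
  [227,237): 10 bp
  [237,245): 8 bp

[3,3,6,6,6,6,7,7,7,7,8,8,9,10,10,10,11,11,12,12,14,15,15,19,23]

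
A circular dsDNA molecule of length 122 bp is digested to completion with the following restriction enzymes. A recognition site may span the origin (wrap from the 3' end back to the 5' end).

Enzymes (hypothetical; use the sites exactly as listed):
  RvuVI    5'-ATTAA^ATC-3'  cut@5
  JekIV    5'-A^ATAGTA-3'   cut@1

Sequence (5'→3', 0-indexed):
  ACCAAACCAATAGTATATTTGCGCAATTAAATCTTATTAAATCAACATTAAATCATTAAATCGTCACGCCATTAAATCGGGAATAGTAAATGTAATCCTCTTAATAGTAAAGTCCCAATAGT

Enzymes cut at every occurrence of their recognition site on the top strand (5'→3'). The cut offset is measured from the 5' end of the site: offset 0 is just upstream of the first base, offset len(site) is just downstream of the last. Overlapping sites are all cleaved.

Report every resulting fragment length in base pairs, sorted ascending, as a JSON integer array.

Scan for sites:
  RvuVI (ATTAAATC, off=5): starts [25, 35, 46, 54, 70] → cuts [30, 40, 51, 59, 75]
  JekIV (AATAGTA, off=1): starts [8, 81, 102, 116] → cuts [9, 82, 103, 117]

All cut coordinates (distinct, sorted): [9, 30, 40, 51, 59, 75, 82, 103, 117]

Fragment lengths:
  9→30: 21 bp
  30→40: 10 bp
  40→51: 11 bp
  51→59: 8 bp
  59→75: 16 bp
  75→82: 7 bp
  82→103: 21 bp
  103→117: 14 bp
  117→9 (wrap): 122-117+9 = 14 bp

[7,8,10,11,14,14,16,21,21]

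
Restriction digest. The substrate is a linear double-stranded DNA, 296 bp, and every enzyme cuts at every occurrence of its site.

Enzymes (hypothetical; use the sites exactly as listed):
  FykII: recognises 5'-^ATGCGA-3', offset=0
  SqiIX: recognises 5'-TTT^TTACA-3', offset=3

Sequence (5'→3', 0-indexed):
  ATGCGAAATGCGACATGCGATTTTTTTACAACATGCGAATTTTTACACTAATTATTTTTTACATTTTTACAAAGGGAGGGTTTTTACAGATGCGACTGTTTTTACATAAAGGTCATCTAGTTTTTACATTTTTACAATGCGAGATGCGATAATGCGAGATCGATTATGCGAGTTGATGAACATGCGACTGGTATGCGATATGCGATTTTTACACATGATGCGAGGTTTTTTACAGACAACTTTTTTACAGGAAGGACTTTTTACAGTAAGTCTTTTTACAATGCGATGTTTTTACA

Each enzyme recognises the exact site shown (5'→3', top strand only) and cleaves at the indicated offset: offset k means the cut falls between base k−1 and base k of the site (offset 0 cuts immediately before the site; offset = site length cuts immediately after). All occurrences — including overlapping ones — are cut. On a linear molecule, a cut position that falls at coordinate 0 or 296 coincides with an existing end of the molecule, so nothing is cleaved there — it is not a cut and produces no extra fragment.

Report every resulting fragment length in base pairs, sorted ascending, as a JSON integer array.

[5,5,5,6,7,7,7,7,7,8,8,8,9,9,10,11,11,11,12,12,14,15,15,16,16,16,17,22]

Per-enzyme occurrences:
  FykII (ATGCGA, off=0): starts [0, 7, 14, 32, 89, 136, 143, 151, 165, 181, 192, 199, 217, 280] → cuts [7, 14, 32, 89, 136, 143, 151, 165, 181, 192, 199, 217, 280] (position 0 is a terminus of the linear molecule — no cut)
  SqiIX (TTTTTACA, off=3): starts [22, 39, 55, 63, 80, 98, 120, 128, 205, 226, 241, 257, 272, 288] → cuts [25, 42, 58, 66, 83, 101, 123, 131, 208, 229, 244, 260, 275, 291]

All cut coordinates (distinct, sorted): [7, 14, 25, 32, 42, 58, 66, 83, 89, 101, 123, 131, 136, 143, 151, 165, 181, 192, 199, 208, 217, 229, 244, 260, 275, 280, 291]

Fragments:
  [0,7): 7 bp
  [7,14): 7 bp
  [14,25): 11 bp
  [25,32): 7 bp
  [32,42): 10 bp
  [42,58): 16 bp
  [58,66): 8 bp
  [66,83): 17 bp
  [83,89): 6 bp
  [89,101): 12 bp
  [101,123): 22 bp
  [123,131): 8 bp
  [131,136): 5 bp
  [136,143): 7 bp
  [143,151): 8 bp
  [151,165): 14 bp
  [165,181): 16 bp
  [181,192): 11 bp
  [192,199): 7 bp
  [199,208): 9 bp
  [208,217): 9 bp
  [217,229): 12 bp
  [229,244): 15 bp
  [244,260): 16 bp
  [260,275): 15 bp
  [275,280): 5 bp
  [280,291): 11 bp
  [291,296): 5 bp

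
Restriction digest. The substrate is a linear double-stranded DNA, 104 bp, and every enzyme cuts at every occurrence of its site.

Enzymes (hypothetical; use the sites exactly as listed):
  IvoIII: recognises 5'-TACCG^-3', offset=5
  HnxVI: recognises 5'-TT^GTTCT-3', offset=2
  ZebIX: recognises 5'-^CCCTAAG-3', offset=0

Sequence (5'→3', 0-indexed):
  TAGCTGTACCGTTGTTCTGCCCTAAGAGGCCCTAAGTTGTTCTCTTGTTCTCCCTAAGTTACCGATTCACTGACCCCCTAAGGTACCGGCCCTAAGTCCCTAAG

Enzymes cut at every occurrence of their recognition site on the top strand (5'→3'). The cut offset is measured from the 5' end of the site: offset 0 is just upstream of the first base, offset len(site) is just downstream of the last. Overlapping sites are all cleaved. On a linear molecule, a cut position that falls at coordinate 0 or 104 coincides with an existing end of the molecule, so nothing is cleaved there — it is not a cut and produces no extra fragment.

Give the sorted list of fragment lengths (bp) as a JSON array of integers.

Site scan:
  IvoIII (TACCG, off=5): starts [6, 59, 83] → cuts [11, 64, 88]
  HnxVI (TTGTTCT, off=2): starts [11, 36, 44] → cuts [13, 38, 46]
  ZebIX (CCCTAAG, off=0): starts [19, 29, 51, 75, 89, 97] → cuts [19, 29, 51, 75, 89, 97]

All cut coordinates (distinct, sorted): [11, 13, 19, 29, 38, 46, 51, 64, 75, 88, 89, 97]

Fragment lengths:
  [0,11): 11 bp
  [11,13): 2 bp
  [13,19): 6 bp
  [19,29): 10 bp
  [29,38): 9 bp
  [38,46): 8 bp
  [46,51): 5 bp
  [51,64): 13 bp
  [64,75): 11 bp
  [75,88): 13 bp
  [88,89): 1 bp
  [89,97): 8 bp
  [97,104): 7 bp

[1,2,5,6,7,8,8,9,10,11,11,13,13]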